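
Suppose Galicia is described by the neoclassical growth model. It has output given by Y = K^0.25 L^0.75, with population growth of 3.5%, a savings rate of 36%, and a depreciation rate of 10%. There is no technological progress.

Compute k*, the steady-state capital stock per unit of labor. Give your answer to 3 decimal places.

Steady state requires s·f(k) = (n + δ)·k, i.e. s·k^α = (n + δ)·k.
Dividing both sides by k: k^(1−α) = s / (n + δ).
k^0.75 = 0.36 / (0.035 + 0.100) = 0.36 / 0.135 = 2.6667
k* = 2.6667^(1/0.75) ≈ 3.6980

k* ≈ 3.698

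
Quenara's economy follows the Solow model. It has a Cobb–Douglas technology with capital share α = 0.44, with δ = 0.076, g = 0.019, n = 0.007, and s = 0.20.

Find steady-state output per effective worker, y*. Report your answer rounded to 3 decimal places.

y* = 1.697

At the steady state, Δk = 0, so s·k^α = (n + g + δ)·k.
Rearranging, k^(1−α) = s / (n + g + δ).
k^0.56 = 0.20 / (0.007 + 0.019 + 0.076) = 0.20 / 0.102 = 1.9608
k* = 1.9608^(1/0.56) ≈ 3.3281
y* = (k*)^α = 3.3281^0.44 ≈ 1.6973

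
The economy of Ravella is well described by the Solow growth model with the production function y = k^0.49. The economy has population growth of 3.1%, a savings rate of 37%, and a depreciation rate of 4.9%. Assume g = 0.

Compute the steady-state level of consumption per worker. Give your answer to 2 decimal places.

c* ≈ 2.74

At the steady state, Δk = 0, so s·k^α = (n + δ)·k.
Dividing both sides by k: k^(1−α) = s / (n + δ).
k^0.51 = 0.37 / (0.031 + 0.049) = 0.37 / 0.080 = 4.6250
k* = 4.6250^(1/0.51) ≈ 20.1438
y* = (k*)^α = 20.1438^0.49 ≈ 4.3554
c* = (1 − s)·y* = (1 − 0.37) × 4.3554 ≈ 2.7439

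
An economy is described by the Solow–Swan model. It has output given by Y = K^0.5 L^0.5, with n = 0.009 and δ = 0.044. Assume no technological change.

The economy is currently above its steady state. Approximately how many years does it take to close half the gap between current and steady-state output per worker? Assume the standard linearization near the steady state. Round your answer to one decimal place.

Near the steady state the convergence rate is λ = (1 − α)(n + δ).
λ = (1 − 0.5) × 0.053 = 0.5 × 0.053 = 0.0265
Half-life = ln 2 / λ = 0.6931 / 0.0265 ≈ 26.15 years

about 26.2 years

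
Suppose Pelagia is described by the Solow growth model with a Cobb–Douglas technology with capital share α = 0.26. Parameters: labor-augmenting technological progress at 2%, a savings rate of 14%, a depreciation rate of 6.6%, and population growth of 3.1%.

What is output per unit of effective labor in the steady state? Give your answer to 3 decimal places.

In steady state, investment equals break-even investment: s·k^α = (n + g + δ)·k.
Rearranging, k^(1−α) = s / (n + g + δ).
k^0.74 = 0.14 / (0.031 + 0.020 + 0.066) = 0.14 / 0.117 = 1.1966
k* = 1.1966^(1/0.74) ≈ 1.2745
y* = (k*)^α = 1.2745^0.26 ≈ 1.0651

y* = 1.065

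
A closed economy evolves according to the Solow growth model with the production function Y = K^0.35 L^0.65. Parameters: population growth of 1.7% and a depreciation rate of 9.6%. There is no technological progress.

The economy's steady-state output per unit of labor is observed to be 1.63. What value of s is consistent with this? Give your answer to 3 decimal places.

s ≈ 0.280

In steady state, investment equals break-even investment: s·k^α = (n + δ)·k.
Since y* = [s/(n + δ)]^(α/(1−α)), we have s/(n + δ) = (y*)^((1−α)/α) = 1.63^1.8571 = 2.4777.
Therefore s = 2.4777 × (n + δ) = 2.4777 × 0.113 = 0.2800.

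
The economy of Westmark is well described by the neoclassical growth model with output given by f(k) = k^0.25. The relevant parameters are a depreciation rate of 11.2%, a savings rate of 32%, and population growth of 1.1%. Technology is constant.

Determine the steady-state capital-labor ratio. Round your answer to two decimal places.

Steady state requires s·f(k) = (n + δ)·k, i.e. s·k^α = (n + δ)·k.
Rearranging, k^(1−α) = s / (n + δ).
k^0.75 = 0.32 / (0.011 + 0.112) = 0.32 / 0.123 = 2.6016
k* = 2.6016^(1/0.75) ≈ 3.5781

k* = 3.58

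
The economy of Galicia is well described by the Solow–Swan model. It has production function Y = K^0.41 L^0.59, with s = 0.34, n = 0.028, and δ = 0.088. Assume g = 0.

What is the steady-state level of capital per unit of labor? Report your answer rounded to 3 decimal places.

k* = 6.188

At the steady state, Δk = 0, so s·k^α = (n + δ)·k.
Dividing both sides by k: k^(1−α) = s / (n + δ).
k^0.59 = 0.34 / (0.028 + 0.088) = 0.34 / 0.116 = 2.9310
k* = 2.9310^(1/0.59) ≈ 6.1880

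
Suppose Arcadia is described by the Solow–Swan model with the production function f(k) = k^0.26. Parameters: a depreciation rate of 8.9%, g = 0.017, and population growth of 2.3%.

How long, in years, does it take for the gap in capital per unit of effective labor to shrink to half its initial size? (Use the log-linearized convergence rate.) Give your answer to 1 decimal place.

Near the steady state the convergence rate is λ = (1 − α)(n + g + δ).
λ = (1 − 0.26) × 0.129 = 0.74 × 0.129 = 0.09546
Half-life = ln 2 / λ = 0.6931 / 0.09546 ≈ 7.26 years

half-life ≈ 7.3 years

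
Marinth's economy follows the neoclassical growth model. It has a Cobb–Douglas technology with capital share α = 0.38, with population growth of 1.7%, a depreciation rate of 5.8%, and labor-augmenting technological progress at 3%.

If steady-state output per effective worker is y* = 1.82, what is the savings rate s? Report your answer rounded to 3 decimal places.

At the steady state, Δk = 0, so s·k^α = (n + g + δ)·k.
Since y* = [s/(n + g + δ)]^(α/(1−α)), we have s/(n + g + δ) = (y*)^((1−α)/α) = 1.82^1.6316 = 2.6566.
Therefore s = 2.6566 × (n + g + δ) = 2.6566 × 0.105 = 0.2789.

s ≈ 0.279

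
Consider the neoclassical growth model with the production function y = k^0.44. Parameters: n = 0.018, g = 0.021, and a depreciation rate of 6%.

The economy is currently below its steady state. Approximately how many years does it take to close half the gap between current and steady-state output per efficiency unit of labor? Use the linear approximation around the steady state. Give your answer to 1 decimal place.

half-life ≈ 12.5 years

Near the steady state the convergence rate is λ = (1 − α)(n + g + δ).
λ = (1 − 0.44) × 0.099 = 0.56 × 0.099 = 0.05544
Half-life = ln 2 / λ = 0.6931 / 0.05544 ≈ 12.50 years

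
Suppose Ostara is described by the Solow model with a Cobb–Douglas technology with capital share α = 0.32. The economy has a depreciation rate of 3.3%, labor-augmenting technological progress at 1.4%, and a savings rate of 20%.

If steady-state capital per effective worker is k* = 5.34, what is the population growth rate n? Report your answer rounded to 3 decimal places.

n ≈ 0.017

At the steady state, Δk = 0, so s·k^α = (n + g + δ)·k.
So s / (n + g + δ) = (k*)^(1−α) = 5.34^0.68 = 3.1241.
Therefore n + g + δ = s / 3.1241 = 0.20 / 3.1241 = 0.0640, so n = 0.0640 − 0.047 = 0.0170.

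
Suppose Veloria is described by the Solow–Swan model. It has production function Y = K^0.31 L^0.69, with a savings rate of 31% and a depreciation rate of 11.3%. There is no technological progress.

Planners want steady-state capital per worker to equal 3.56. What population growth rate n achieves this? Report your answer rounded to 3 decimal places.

n ≈ 0.016

Steady state requires s·f(k) = (n + δ)·k, i.e. s·k^α = (n + δ)·k.
So s / (n + δ) = (k*)^(1−α) = 3.56^0.69 = 2.4016.
Therefore n + δ = s / 2.4016 = 0.31 / 2.4016 = 0.1291, so n = 0.1291 − 0.113 = 0.0161.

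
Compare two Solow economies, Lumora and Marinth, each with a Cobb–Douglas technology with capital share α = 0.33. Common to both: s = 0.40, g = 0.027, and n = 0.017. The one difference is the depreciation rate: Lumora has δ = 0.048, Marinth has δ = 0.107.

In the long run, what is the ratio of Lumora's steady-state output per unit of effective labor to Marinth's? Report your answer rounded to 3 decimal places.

y*_L / y*_M ≈ 1.276

Steady-state y* = [s/(n + g + δ)]^(α/(1−α)), so the ratio is [ (s_L/(n + g + δ)_L) / (s_M/(n + g + δ)_M) ]^0.4925.
s_L/(n + g + δ)_L = 0.40/0.092 = 4.3478; s_M/(n + g + δ)_M = 0.40/0.151 = 2.6490.
Ratio = (4.3478/2.6490)^0.4925 = 1.6413^0.4925 ≈ 1.2764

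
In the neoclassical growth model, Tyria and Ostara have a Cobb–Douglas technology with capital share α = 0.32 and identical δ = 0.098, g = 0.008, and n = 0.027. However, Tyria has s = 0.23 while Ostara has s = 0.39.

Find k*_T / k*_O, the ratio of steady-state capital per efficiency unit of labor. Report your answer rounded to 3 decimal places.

k*_T / k*_O ≈ 0.460

Steady-state k* = [s/(n + g + δ)]^(1/(1−α)), so the ratio is [ (s_T/(n + g + δ)_T) / (s_O/(n + g + δ)_O) ]^1.4706.
s_T/(n + g + δ)_T = 0.23/0.133 = 1.7293; s_O/(n + g + δ)_O = 0.39/0.133 = 2.9323.
Ratio = (1.7293/2.9323)^1.4706 = 0.5897^1.4706 ≈ 0.4599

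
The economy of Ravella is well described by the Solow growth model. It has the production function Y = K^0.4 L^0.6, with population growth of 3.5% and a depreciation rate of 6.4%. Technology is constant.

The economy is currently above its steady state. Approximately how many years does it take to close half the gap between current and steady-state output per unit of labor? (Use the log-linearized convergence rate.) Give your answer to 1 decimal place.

t_½ ≈ 11.7 years

Near the steady state the convergence rate is λ = (1 − α)(n + δ).
λ = (1 − 0.4) × 0.099 = 0.6 × 0.099 = 0.0594
Half-life = ln 2 / λ = 0.6931 / 0.0594 ≈ 11.67 years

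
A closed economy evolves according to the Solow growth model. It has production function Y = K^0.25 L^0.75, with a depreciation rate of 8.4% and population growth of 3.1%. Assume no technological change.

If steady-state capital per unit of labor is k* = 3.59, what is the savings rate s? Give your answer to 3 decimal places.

s ≈ 0.300

In steady state, investment equals break-even investment: s·k^α = (n + δ)·k.
So s / (n + δ) = (k*)^(1−α) = 3.59^0.75 = 2.6081.
Therefore s = 2.6081 × (n + δ) = 2.6081 × 0.115 = 0.2999.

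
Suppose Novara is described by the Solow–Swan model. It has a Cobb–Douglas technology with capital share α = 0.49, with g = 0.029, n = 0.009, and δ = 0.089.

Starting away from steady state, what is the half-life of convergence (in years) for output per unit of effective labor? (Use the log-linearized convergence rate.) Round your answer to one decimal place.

half-life ≈ 10.7 years

Near the steady state the convergence rate is λ = (1 − α)(n + g + δ).
λ = (1 − 0.49) × 0.127 = 0.51 × 0.127 = 0.06477
Half-life = ln 2 / λ = 0.6931 / 0.06477 ≈ 10.70 years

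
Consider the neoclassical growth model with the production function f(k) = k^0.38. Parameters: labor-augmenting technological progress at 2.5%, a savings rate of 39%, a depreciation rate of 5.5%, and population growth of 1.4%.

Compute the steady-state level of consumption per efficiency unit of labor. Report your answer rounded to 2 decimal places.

c* = 1.46

At the steady state, Δk = 0, so s·k^α = (n + g + δ)·k.
Dividing both sides by k: k^(1−α) = s / (n + g + δ).
k^0.62 = 0.39 / (0.014 + 0.025 + 0.055) = 0.39 / 0.094 = 4.1489
k* = 4.1489^(1/0.62) ≈ 9.9235
y* = (k*)^α = 9.9235^0.38 ≈ 2.3918
c* = (1 − s)·y* = (1 − 0.39) × 2.3918 ≈ 1.4590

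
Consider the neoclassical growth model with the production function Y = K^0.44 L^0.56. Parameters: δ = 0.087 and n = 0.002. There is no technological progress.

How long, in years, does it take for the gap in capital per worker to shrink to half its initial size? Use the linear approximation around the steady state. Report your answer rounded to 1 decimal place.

about 13.9 years

Near the steady state the convergence rate is λ = (1 − α)(n + δ).
λ = (1 − 0.44) × 0.089 = 0.56 × 0.089 = 0.04984
Half-life = ln 2 / λ = 0.6931 / 0.04984 ≈ 13.91 years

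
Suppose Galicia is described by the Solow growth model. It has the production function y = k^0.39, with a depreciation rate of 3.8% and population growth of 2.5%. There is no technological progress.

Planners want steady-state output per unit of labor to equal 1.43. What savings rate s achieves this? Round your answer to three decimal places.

s ≈ 0.110

In steady state, investment equals break-even investment: s·k^α = (n + δ)·k.
Since y* = [s/(n + δ)]^(α/(1−α)), we have s/(n + δ) = (y*)^((1−α)/α) = 1.43^1.5641 = 1.7497.
Therefore s = 1.7497 × (n + δ) = 1.7497 × 0.063 = 0.1102.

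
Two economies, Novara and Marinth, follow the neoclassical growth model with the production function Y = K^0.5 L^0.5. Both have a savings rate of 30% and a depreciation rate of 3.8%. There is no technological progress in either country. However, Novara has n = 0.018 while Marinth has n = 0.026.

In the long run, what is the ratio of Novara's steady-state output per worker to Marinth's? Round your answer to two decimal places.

Steady-state y* = [s/(n + δ)]^(α/(1−α)), so the ratio is [ (s_N/(n + δ)_N) / (s_M/(n + δ)_M) ]^1.
s_N/(n + δ)_N = 0.30/0.056 = 5.3571; s_M/(n + δ)_M = 0.30/0.064 = 4.6875.
Ratio = (5.3571/4.6875)^1 = 1.1428^1 ≈ 1.1428

ratio ≈ 1.14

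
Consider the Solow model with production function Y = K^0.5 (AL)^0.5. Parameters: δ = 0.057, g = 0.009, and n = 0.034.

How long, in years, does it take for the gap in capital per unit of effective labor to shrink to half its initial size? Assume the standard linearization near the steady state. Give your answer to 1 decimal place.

Near the steady state the convergence rate is λ = (1 − α)(n + g + δ).
λ = (1 − 0.5) × 0.100 = 0.5 × 0.100 = 0.0500
Half-life = ln 2 / λ = 0.6931 / 0.0500 ≈ 13.86 years

half-life ≈ 13.9 years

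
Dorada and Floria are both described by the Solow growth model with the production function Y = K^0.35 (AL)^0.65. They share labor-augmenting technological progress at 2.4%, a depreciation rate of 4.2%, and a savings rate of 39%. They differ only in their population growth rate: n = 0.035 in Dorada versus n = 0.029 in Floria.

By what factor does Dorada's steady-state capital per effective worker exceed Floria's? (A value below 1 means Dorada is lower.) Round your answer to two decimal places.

ratio ≈ 0.91

Steady-state k* = [s/(n + g + δ)]^(1/(1−α)), so the ratio is [ (s_D/(n + g + δ)_D) / (s_F/(n + g + δ)_F) ]^1.5385.
s_D/(n + g + δ)_D = 0.39/0.101 = 3.8614; s_F/(n + g + δ)_F = 0.39/0.095 = 4.1053.
Ratio = (3.8614/4.1053)^1.5385 = 0.9406^1.5385 ≈ 0.9101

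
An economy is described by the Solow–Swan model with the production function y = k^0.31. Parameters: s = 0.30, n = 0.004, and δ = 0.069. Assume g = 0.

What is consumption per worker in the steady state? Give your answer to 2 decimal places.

c* = 1.32

In steady state, investment equals break-even investment: s·k^α = (n + δ)·k.
Dividing both sides by k: k^(1−α) = s / (n + δ).
k^0.69 = 0.30 / (0.004 + 0.069) = 0.30 / 0.073 = 4.1096
k* = 4.1096^(1/0.69) ≈ 7.7547
y* = (k*)^α = 7.7547^0.31 ≈ 1.8870
c* = (1 − s)·y* = (1 − 0.30) × 1.8870 ≈ 1.3209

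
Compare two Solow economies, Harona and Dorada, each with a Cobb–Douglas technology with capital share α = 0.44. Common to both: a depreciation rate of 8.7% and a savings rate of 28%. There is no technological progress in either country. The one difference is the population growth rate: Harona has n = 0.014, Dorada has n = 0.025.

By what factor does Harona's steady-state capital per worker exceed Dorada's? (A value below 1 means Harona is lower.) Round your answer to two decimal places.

ratio ≈ 1.20

Steady-state k* = [s/(n + δ)]^(1/(1−α)), so the ratio is [ (s_H/(n + δ)_H) / (s_D/(n + δ)_D) ]^1.7857.
s_H/(n + δ)_H = 0.28/0.101 = 2.7723; s_D/(n + δ)_D = 0.28/0.112 = 2.5000.
Ratio = (2.7723/2.5000)^1.7857 = 1.1089^1.7857 ≈ 1.2027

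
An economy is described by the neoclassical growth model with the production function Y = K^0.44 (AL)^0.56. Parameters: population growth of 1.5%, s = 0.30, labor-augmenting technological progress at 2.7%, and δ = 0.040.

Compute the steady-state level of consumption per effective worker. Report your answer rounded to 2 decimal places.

At the steady state, Δk = 0, so s·k^α = (n + g + δ)·k.
Dividing both sides by k: k^(1−α) = s / (n + g + δ).
k^0.56 = 0.30 / (0.015 + 0.027 + 0.040) = 0.30 / 0.082 = 3.6585
k* = 3.6585^(1/0.56) ≈ 10.1367
y* = (k*)^α = 10.1367^0.44 ≈ 2.7707
c* = (1 − s)·y* = (1 − 0.30) × 2.7707 ≈ 1.9395

c* ≈ 1.94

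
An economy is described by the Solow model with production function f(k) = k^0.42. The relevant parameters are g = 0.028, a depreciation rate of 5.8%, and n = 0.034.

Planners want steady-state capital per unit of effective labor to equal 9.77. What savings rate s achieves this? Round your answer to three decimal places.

At the steady state, Δk = 0, so s·k^α = (n + g + δ)·k.
So s / (n + g + δ) = (k*)^(1−α) = 9.77^0.58 = 3.7509.
Therefore s = 3.7509 × (n + g + δ) = 3.7509 × 0.120 = 0.4501.

s ≈ 0.450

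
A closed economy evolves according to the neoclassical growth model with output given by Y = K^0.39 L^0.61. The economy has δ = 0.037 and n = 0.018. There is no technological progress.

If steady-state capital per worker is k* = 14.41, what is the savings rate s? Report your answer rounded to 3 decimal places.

In steady state, investment equals break-even investment: s·k^α = (n + δ)·k.
So s / (n + δ) = (k*)^(1−α) = 14.41^0.61 = 5.0908.
Therefore s = 5.0908 × (n + δ) = 5.0908 × 0.055 = 0.2800.

s ≈ 0.280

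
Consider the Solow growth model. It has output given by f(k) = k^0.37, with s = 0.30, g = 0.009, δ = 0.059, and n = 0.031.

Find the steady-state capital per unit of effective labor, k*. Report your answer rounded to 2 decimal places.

k* ≈ 5.81

Steady state requires s·f(k) = (n + g + δ)·k, i.e. s·k^α = (n + g + δ)·k.
Rearranging, k^(1−α) = s / (n + g + δ).
k^0.63 = 0.30 / (0.031 + 0.009 + 0.059) = 0.30 / 0.099 = 3.0303
k* = 3.0303^(1/0.63) ≈ 5.8112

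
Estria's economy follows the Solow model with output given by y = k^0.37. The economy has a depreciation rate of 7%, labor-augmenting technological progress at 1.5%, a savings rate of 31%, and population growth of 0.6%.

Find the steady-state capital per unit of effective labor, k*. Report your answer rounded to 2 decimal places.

Steady state requires s·f(k) = (n + g + δ)·k, i.e. s·k^α = (n + g + δ)·k.
Dividing both sides by k: k^(1−α) = s / (n + g + δ).
k^0.63 = 0.31 / (0.006 + 0.015 + 0.070) = 0.31 / 0.091 = 3.4066
k* = 3.4066^(1/0.63) ≈ 6.9977

k* ≈ 7.00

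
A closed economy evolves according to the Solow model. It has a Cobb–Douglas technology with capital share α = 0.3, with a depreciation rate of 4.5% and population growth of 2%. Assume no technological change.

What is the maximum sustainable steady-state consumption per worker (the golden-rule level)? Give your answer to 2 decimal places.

At the golden rule, f'(k) = n + δ, so α·k^(α−1) = n + δ and k_gold = (α/(n + δ))^(1/(1−α)).
k_gold = (0.3/0.065)^(1/0.7) = 4.6154^1.4286 ≈ 8.8897
c_gold = f(k_gold) − (n + δ)·k_gold = 1.9260 − 0.065×8.8897 ≈ 1.3482

c_gold ≈ 1.35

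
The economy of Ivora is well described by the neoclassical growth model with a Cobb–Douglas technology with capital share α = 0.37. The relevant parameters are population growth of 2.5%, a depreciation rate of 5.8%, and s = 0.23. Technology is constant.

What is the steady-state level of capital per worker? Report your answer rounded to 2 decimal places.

In steady state, investment equals break-even investment: s·k^α = (n + δ)·k.
Rearranging, k^(1−α) = s / (n + δ).
k^0.63 = 0.23 / (0.025 + 0.058) = 0.23 / 0.083 = 2.7711
k* = 2.7711^(1/0.63) ≈ 5.0422

k* ≈ 5.04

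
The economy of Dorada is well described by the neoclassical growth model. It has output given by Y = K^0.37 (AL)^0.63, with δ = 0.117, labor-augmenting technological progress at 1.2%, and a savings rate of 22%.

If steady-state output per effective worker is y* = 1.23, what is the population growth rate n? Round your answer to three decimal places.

n ≈ 0.026

At the steady state, Δk = 0, so s·k^α = (n + g + δ)·k.
Since y* = [s/(n + g + δ)]^(α/(1−α)), we have s/(n + g + δ) = (y*)^((1−α)/α) = 1.23^1.7027 = 1.4226.
Therefore n + g + δ = s / 1.4226 = 0.22 / 1.4226 = 0.1546, so n = 0.1546 − 0.129 = 0.0256.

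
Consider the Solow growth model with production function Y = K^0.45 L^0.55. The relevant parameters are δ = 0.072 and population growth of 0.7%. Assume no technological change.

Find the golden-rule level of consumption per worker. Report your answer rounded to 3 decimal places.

At the golden rule, f'(k) = n + δ, so α·k^(α−1) = n + δ and k_gold = (α/(n + δ))^(1/(1−α)).
k_gold = (0.45/0.079)^(1/0.55) = 5.6962^1.8182 ≈ 23.6486
c_gold = f(k_gold) − (n + δ)·k_gold = 4.1516 − 0.079×23.6486 ≈ 2.2834

c_gold ≈ 2.283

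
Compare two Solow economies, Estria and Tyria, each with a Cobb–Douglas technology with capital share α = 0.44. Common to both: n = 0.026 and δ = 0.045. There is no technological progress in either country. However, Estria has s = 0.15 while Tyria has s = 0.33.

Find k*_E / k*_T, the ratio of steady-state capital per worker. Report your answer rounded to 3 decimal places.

ratio ≈ 0.245

Steady-state k* = [s/(n + δ)]^(1/(1−α)), so the ratio is [ (s_E/(n + δ)_E) / (s_T/(n + δ)_T) ]^1.7857.
s_E/(n + δ)_E = 0.15/0.071 = 2.1127; s_T/(n + δ)_T = 0.33/0.071 = 4.6479.
Ratio = (2.1127/4.6479)^1.7857 = 0.4545^1.7857 ≈ 0.2446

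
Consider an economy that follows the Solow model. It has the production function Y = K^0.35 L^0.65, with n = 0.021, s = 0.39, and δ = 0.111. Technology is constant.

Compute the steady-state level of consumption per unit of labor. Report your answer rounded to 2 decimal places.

c* ≈ 1.09

Steady state requires s·f(k) = (n + δ)·k, i.e. s·k^α = (n + δ)·k.
Rearranging, k^(1−α) = s / (n + δ).
k^0.65 = 0.39 / (0.021 + 0.111) = 0.39 / 0.132 = 2.9545
k* = 2.9545^(1/0.65) ≈ 5.2945
y* = (k*)^α = 5.2945^0.35 ≈ 1.7920
c* = (1 − s)·y* = (1 − 0.39) × 1.7920 ≈ 1.0931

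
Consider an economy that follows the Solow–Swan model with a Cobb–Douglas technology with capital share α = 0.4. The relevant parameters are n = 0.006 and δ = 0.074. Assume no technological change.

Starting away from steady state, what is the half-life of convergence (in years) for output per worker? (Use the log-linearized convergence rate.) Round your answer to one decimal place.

half-life ≈ 14.4 years

Near the steady state the convergence rate is λ = (1 − α)(n + δ).
λ = (1 − 0.4) × 0.080 = 0.6 × 0.080 = 0.0480
Half-life = ln 2 / λ = 0.6931 / 0.0480 ≈ 14.44 years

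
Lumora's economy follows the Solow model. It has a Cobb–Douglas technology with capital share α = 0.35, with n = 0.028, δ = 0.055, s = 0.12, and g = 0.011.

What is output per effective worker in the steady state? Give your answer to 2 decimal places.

Steady state requires s·f(k) = (n + g + δ)·k, i.e. s·k^α = (n + g + δ)·k.
Rearranging, k^(1−α) = s / (n + g + δ).
k^0.65 = 0.12 / (0.028 + 0.011 + 0.055) = 0.12 / 0.094 = 1.2766
k* = 1.2766^(1/0.65) ≈ 1.4560
y* = (k*)^α = 1.4560^0.35 ≈ 1.1405

y* = 1.14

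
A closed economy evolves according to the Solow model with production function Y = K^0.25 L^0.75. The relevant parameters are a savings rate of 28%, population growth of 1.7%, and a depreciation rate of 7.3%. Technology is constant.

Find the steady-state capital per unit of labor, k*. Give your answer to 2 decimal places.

At the steady state, Δk = 0, so s·k^α = (n + δ)·k.
Rearranging, k^(1−α) = s / (n + δ).
k^0.75 = 0.28 / (0.017 + 0.073) = 0.28 / 0.090 = 3.1111
k* = 3.1111^(1/0.75) ≈ 4.5417

k* = 4.54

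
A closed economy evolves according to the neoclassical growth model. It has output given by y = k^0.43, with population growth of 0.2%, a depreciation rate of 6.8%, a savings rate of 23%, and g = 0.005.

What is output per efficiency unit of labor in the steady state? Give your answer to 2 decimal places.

In steady state, investment equals break-even investment: s·k^α = (n + g + δ)·k.
Rearranging, k^(1−α) = s / (n + g + δ).
k^0.57 = 0.23 / (0.002 + 0.005 + 0.068) = 0.23 / 0.075 = 3.0667
k* = 3.0667^(1/0.57) ≈ 7.1418
y* = (k*)^α = 7.1418^0.43 ≈ 2.3288

y* ≈ 2.33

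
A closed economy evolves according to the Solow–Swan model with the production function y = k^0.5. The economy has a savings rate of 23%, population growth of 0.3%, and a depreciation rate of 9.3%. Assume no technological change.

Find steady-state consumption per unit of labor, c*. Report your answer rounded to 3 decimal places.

In steady state, investment equals break-even investment: s·k^α = (n + δ)·k.
Dividing both sides by k: k^(1−α) = s / (n + δ).
k^0.5 = 0.23 / (0.003 + 0.093) = 0.23 / 0.096 = 2.3958
k* = 2.3958^(1/0.5) ≈ 5.7399
y* = (k*)^α = 5.7399^0.5 ≈ 2.3958
c* = (1 − s)·y* = (1 − 0.23) × 2.3958 ≈ 1.8448

c* = 1.845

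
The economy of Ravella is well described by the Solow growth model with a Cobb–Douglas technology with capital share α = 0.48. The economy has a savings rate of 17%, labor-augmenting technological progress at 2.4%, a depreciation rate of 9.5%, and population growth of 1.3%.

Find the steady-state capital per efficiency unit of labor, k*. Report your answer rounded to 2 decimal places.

At the steady state, Δk = 0, so s·k^α = (n + g + δ)·k.
Rearranging, k^(1−α) = s / (n + g + δ).
k^0.52 = 0.17 / (0.013 + 0.024 + 0.095) = 0.17 / 0.132 = 1.2879
k* = 1.2879^(1/0.52) ≈ 1.6267

k* = 1.63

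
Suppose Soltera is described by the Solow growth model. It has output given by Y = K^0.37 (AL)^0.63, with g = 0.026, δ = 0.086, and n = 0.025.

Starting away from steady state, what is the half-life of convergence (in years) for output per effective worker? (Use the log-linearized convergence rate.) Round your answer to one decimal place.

about 8.0 years

Near the steady state the convergence rate is λ = (1 − α)(n + g + δ).
λ = (1 − 0.37) × 0.137 = 0.63 × 0.137 = 0.08631
Half-life = ln 2 / λ = 0.6931 / 0.08631 ≈ 8.03 years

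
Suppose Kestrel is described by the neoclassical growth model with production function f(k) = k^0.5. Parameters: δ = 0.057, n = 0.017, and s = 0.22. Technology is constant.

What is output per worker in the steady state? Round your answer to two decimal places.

y* ≈ 2.97

Steady state requires s·f(k) = (n + δ)·k, i.e. s·k^α = (n + δ)·k.
Rearranging, k^(1−α) = s / (n + δ).
k^0.5 = 0.22 / (0.017 + 0.057) = 0.22 / 0.074 = 2.9730
k* = 2.9730^(1/0.5) ≈ 8.8387
y* = (k*)^α = 8.8387^0.5 ≈ 2.9730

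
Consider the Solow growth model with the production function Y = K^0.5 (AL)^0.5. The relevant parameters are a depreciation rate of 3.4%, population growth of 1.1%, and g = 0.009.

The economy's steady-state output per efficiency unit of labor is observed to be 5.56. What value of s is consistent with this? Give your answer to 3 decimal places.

Steady state requires s·f(k) = (n + g + δ)·k, i.e. s·k^α = (n + g + δ)·k.
Since y* = [s/(n + g + δ)]^(α/(1−α)), we have s/(n + g + δ) = (y*)^((1−α)/α) = 5.56^1 = 5.5600.
Therefore s = 5.5600 × (n + g + δ) = 5.5600 × 0.054 = 0.3002.

s ≈ 0.300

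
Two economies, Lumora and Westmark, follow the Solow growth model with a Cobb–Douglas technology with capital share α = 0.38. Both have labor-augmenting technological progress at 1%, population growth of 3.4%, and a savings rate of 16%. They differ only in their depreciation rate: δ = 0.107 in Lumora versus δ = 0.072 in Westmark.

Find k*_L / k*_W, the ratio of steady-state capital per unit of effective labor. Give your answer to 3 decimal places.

k*_L / k*_W ≈ 0.654

Steady-state k* = [s/(n + g + δ)]^(1/(1−α)), so the ratio is [ (s_L/(n + g + δ)_L) / (s_W/(n + g + δ)_W) ]^1.6129.
s_L/(n + g + δ)_L = 0.16/0.151 = 1.0596; s_W/(n + g + δ)_W = 0.16/0.116 = 1.3793.
Ratio = (1.0596/1.3793)^1.6129 = 0.7682^1.6129 ≈ 0.6536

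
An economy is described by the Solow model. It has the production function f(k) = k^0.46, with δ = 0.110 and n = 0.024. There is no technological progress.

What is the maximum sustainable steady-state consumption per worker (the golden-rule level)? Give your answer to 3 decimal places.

At the golden rule, f'(k) = n + δ, so α·k^(α−1) = n + δ and k_gold = (α/(n + δ))^(1/(1−α)).
k_gold = (0.46/0.134)^(1/0.54) = 3.4328^1.8519 ≈ 9.8167
c_gold = f(k_gold) − (n + δ)·k_gold = 2.8596 − 0.134×9.8167 ≈ 1.5442

c_gold ≈ 1.544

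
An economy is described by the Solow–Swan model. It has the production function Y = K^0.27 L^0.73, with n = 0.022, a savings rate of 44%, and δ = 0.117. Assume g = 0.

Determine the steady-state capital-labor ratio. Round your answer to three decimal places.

Steady state requires s·f(k) = (n + δ)·k, i.e. s·k^α = (n + δ)·k.
Dividing both sides by k: k^(1−α) = s / (n + δ).
k^0.73 = 0.44 / (0.022 + 0.117) = 0.44 / 0.139 = 3.1655
k* = 3.1655^(1/0.73) ≈ 4.8477

k* = 4.848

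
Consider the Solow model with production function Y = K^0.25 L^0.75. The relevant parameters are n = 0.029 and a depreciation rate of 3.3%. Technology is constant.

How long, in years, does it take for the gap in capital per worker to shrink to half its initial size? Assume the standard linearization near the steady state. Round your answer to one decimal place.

Near the steady state the convergence rate is λ = (1 − α)(n + δ).
λ = (1 − 0.25) × 0.062 = 0.75 × 0.062 = 0.0465
Half-life = ln 2 / λ = 0.6931 / 0.0465 ≈ 14.91 years

half-life ≈ 14.9 years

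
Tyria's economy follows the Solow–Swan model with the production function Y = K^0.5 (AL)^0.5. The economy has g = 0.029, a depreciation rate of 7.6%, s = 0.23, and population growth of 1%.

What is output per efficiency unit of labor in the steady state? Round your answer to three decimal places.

y* ≈ 2.000

At the steady state, Δk = 0, so s·k^α = (n + g + δ)·k.
Dividing both sides by k: k^(1−α) = s / (n + g + δ).
k^0.5 = 0.23 / (0.010 + 0.029 + 0.076) = 0.23 / 0.115 = 2.0000
k* = 2.0000^(1/0.5) ≈ 4.0000
y* = (k*)^α = 4.0000^0.5 ≈ 2.0000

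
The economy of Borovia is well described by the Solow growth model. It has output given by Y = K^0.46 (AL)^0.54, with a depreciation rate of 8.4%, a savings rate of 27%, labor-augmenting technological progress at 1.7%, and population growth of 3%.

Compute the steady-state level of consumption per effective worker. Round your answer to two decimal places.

c* = 1.35

At the steady state, Δk = 0, so s·k^α = (n + g + δ)·k.
Rearranging, k^(1−α) = s / (n + g + δ).
k^0.54 = 0.27 / (0.030 + 0.017 + 0.084) = 0.27 / 0.131 = 2.0611
k* = 2.0611^(1/0.54) ≈ 3.8165
y* = (k*)^α = 3.8165^0.46 ≈ 1.8517
c* = (1 − s)·y* = (1 − 0.27) × 1.8517 ≈ 1.3517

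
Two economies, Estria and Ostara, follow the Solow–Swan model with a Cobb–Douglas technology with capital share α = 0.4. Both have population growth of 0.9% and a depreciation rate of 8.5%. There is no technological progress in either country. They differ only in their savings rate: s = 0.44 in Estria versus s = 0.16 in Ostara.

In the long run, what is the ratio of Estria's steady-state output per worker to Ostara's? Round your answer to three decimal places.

Steady-state y* = [s/(n + δ)]^(α/(1−α)), so the ratio is [ (s_E/(n + δ)_E) / (s_O/(n + δ)_O) ]^0.6667.
s_E/(n + δ)_E = 0.44/0.094 = 4.6809; s_O/(n + δ)_O = 0.16/0.094 = 1.7021.
Ratio = (4.6809/1.7021)^0.6667 = 2.7501^0.6667 ≈ 1.9630

y*_E / y*_O ≈ 1.963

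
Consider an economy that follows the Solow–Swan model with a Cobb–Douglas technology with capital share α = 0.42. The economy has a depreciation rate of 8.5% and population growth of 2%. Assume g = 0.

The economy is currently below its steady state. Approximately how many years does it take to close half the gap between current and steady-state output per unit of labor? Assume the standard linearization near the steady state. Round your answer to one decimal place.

Near the steady state the convergence rate is λ = (1 − α)(n + δ).
λ = (1 − 0.42) × 0.105 = 0.58 × 0.105 = 0.0609
Half-life = ln 2 / λ = 0.6931 / 0.0609 ≈ 11.38 years

about 11.4 years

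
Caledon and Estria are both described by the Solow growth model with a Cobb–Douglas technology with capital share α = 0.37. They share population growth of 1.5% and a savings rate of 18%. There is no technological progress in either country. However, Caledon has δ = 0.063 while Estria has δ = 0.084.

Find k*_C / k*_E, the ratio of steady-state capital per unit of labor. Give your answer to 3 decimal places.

k*_C / k*_E ≈ 1.460

Steady-state k* = [s/(n + δ)]^(1/(1−α)), so the ratio is [ (s_C/(n + δ)_C) / (s_E/(n + δ)_E) ]^1.5873.
s_C/(n + δ)_C = 0.18/0.078 = 2.3077; s_E/(n + δ)_E = 0.18/0.099 = 1.8182.
Ratio = (2.3077/1.8182)^1.5873 = 1.2692^1.5873 ≈ 1.4599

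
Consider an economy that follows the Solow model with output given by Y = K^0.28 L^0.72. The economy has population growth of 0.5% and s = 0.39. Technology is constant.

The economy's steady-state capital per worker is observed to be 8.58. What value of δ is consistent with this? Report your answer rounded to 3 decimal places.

δ ≈ 0.078

Steady state requires s·f(k) = (n + δ)·k, i.e. s·k^α = (n + δ)·k.
So s / (n + δ) = (k*)^(1−α) = 8.58^0.72 = 4.7001.
Therefore n + δ = s / 4.7001 = 0.39 / 4.7001 = 0.0830, so δ = 0.0830 − 0.005 = 0.0780.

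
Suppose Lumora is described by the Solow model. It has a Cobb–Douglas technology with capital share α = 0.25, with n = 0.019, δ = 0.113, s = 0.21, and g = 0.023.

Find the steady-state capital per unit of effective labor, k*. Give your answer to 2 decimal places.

Steady state requires s·f(k) = (n + g + δ)·k, i.e. s·k^α = (n + g + δ)·k.
Rearranging, k^(1−α) = s / (n + g + δ).
k^0.75 = 0.21 / (0.019 + 0.023 + 0.113) = 0.21 / 0.155 = 1.3548
k* = 1.3548^(1/0.75) ≈ 1.4991

k* ≈ 1.50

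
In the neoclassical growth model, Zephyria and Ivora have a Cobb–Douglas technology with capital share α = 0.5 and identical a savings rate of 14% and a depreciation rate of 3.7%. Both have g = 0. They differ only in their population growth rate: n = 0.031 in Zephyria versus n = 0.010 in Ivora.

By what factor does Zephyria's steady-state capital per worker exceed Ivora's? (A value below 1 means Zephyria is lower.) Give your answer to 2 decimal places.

Steady-state k* = [s/(n + δ)]^(1/(1−α)), so the ratio is [ (s_Z/(n + δ)_Z) / (s_I/(n + δ)_I) ]^2.
s_Z/(n + δ)_Z = 0.14/0.068 = 2.0588; s_I/(n + δ)_I = 0.14/0.047 = 2.9787.
Ratio = (2.0588/2.9787)^2 = 0.6912^2 ≈ 0.4778

k*_Z / k*_I ≈ 0.48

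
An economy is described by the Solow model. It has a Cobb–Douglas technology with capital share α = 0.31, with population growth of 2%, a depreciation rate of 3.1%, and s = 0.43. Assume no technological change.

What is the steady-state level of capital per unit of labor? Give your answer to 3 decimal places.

Steady state requires s·f(k) = (n + δ)·k, i.e. s·k^α = (n + δ)·k.
Rearranging, k^(1−α) = s / (n + δ).
k^0.69 = 0.43 / (0.020 + 0.031) = 0.43 / 0.051 = 8.4314
k* = 8.4314^(1/0.69) ≈ 21.9727

k* ≈ 21.973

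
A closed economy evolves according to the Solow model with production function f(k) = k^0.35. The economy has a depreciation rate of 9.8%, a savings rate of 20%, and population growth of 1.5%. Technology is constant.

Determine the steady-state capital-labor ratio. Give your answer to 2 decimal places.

k* = 2.41

Steady state requires s·f(k) = (n + δ)·k, i.e. s·k^α = (n + δ)·k.
Rearranging, k^(1−α) = s / (n + δ).
k^0.65 = 0.20 / (0.015 + 0.098) = 0.20 / 0.113 = 1.7699
k* = 1.7699^(1/0.65) ≈ 2.4069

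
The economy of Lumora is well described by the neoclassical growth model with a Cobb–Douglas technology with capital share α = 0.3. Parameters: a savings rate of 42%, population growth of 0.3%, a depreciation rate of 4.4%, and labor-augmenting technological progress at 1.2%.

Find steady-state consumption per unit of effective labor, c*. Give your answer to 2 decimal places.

In steady state, investment equals break-even investment: s·k^α = (n + g + δ)·k.
Rearranging, k^(1−α) = s / (n + g + δ).
k^0.7 = 0.42 / (0.003 + 0.012 + 0.044) = 0.42 / 0.059 = 7.1186
k* = 7.1186^(1/0.7) ≈ 16.5085
y* = (k*)^α = 16.5085^0.3 ≈ 2.3191
c* = (1 − s)·y* = (1 − 0.42) × 2.3191 ≈ 1.3451

c* = 1.35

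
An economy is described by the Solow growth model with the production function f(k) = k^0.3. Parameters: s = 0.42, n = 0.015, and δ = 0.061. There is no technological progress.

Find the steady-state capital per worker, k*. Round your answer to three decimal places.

k* = 11.498

In steady state, investment equals break-even investment: s·k^α = (n + δ)·k.
Rearranging, k^(1−α) = s / (n + δ).
k^0.7 = 0.42 / (0.015 + 0.061) = 0.42 / 0.076 = 5.5263
k* = 5.5263^(1/0.7) ≈ 11.4980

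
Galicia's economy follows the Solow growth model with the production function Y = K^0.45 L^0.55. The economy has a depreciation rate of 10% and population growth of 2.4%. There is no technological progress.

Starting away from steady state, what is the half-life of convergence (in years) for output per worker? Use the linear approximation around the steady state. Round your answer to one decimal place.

half-life ≈ 10.2 years

Near the steady state the convergence rate is λ = (1 − α)(n + δ).
λ = (1 − 0.45) × 0.124 = 0.55 × 0.124 = 0.0682
Half-life = ln 2 / λ = 0.6931 / 0.0682 ≈ 10.16 years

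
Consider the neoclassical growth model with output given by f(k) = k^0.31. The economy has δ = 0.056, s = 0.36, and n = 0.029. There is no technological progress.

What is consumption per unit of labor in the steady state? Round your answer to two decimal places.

c* = 1.22

At the steady state, Δk = 0, so s·k^α = (n + δ)·k.
Dividing both sides by k: k^(1−α) = s / (n + δ).
k^0.69 = 0.36 / (0.029 + 0.056) = 0.36 / 0.085 = 4.2353
k* = 4.2353^(1/0.69) ≈ 8.1008
y* = (k*)^α = 8.1008^0.31 ≈ 1.9127
c* = (1 − s)·y* = (1 − 0.36) × 1.9127 ≈ 1.2241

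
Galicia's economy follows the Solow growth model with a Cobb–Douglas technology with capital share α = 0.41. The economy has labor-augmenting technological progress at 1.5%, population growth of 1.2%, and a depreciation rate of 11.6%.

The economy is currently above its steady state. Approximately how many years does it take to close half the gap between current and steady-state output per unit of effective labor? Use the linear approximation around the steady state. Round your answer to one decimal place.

t_½ ≈ 8.2 years

Near the steady state the convergence rate is λ = (1 − α)(n + g + δ).
λ = (1 − 0.41) × 0.143 = 0.59 × 0.143 = 0.08437
Half-life = ln 2 / λ = 0.6931 / 0.08437 ≈ 8.22 years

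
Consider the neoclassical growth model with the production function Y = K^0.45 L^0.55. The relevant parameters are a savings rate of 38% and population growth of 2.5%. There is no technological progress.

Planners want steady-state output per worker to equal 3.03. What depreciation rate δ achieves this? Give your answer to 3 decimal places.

δ ≈ 0.073

At the steady state, Δk = 0, so s·k^α = (n + δ)·k.
Since y* = [s/(n + δ)]^(α/(1−α)), we have s/(n + δ) = (y*)^((1−α)/α) = 3.03^1.2222 = 3.8763.
Therefore n + δ = s / 3.8763 = 0.38 / 3.8763 = 0.0980, so δ = 0.0980 − 0.025 = 0.0730.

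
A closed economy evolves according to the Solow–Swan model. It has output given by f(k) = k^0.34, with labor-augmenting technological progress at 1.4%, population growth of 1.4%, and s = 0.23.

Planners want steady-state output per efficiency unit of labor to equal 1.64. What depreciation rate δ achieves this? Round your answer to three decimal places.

δ ≈ 0.060

Steady state requires s·f(k) = (n + g + δ)·k, i.e. s·k^α = (n + g + δ)·k.
Since y* = [s/(n + g + δ)]^(α/(1−α)), we have s/(n + g + δ) = (y*)^((1−α)/α) = 1.64^1.9412 = 2.6125.
Therefore n + g + δ = s / 2.6125 = 0.23 / 2.6125 = 0.0880, so δ = 0.0880 − 0.028 = 0.0600.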